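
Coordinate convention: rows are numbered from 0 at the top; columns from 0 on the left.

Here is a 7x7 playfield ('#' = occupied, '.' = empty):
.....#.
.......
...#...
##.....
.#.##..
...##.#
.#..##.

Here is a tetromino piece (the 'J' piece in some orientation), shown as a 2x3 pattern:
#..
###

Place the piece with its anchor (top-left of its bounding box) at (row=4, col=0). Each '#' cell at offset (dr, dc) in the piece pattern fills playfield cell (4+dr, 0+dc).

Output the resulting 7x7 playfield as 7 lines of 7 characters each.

Answer: .....#.
.......
...#...
##.....
##.##..
#####.#
.#..##.

Derivation:
Fill (4+0,0+0) = (4,0)
Fill (4+1,0+0) = (5,0)
Fill (4+1,0+1) = (5,1)
Fill (4+1,0+2) = (5,2)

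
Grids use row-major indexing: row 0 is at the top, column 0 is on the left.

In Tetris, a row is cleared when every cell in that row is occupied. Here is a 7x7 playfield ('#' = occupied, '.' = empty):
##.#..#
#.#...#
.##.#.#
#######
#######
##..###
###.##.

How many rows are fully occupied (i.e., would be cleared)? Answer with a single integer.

Check each row:
  row 0: 3 empty cells -> not full
  row 1: 4 empty cells -> not full
  row 2: 3 empty cells -> not full
  row 3: 0 empty cells -> FULL (clear)
  row 4: 0 empty cells -> FULL (clear)
  row 5: 2 empty cells -> not full
  row 6: 2 empty cells -> not full
Total rows cleared: 2

Answer: 2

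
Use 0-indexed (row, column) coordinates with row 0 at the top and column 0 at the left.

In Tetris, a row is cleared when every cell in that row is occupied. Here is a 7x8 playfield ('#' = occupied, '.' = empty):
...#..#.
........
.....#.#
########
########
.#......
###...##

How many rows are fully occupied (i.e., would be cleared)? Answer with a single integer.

Check each row:
  row 0: 6 empty cells -> not full
  row 1: 8 empty cells -> not full
  row 2: 6 empty cells -> not full
  row 3: 0 empty cells -> FULL (clear)
  row 4: 0 empty cells -> FULL (clear)
  row 5: 7 empty cells -> not full
  row 6: 3 empty cells -> not full
Total rows cleared: 2

Answer: 2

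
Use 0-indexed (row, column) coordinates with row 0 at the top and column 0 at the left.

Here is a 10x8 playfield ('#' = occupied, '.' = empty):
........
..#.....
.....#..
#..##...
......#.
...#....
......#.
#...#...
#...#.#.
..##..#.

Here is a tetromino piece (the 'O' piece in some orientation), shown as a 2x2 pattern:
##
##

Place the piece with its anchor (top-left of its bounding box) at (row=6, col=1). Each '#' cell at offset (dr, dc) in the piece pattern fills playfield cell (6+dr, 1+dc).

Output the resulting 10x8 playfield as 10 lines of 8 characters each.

Answer: ........
..#.....
.....#..
#..##...
......#.
...#....
.##...#.
###.#...
#...#.#.
..##..#.

Derivation:
Fill (6+0,1+0) = (6,1)
Fill (6+0,1+1) = (6,2)
Fill (6+1,1+0) = (7,1)
Fill (6+1,1+1) = (7,2)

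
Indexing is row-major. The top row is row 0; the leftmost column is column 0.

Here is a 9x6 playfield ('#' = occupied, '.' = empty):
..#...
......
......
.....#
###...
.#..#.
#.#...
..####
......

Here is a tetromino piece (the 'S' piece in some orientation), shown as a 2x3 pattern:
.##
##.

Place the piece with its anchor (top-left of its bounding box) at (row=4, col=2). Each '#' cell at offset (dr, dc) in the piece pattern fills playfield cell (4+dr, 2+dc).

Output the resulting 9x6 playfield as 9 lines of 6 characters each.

Fill (4+0,2+1) = (4,3)
Fill (4+0,2+2) = (4,4)
Fill (4+1,2+0) = (5,2)
Fill (4+1,2+1) = (5,3)

Answer: ..#...
......
......
.....#
#####.
.####.
#.#...
..####
......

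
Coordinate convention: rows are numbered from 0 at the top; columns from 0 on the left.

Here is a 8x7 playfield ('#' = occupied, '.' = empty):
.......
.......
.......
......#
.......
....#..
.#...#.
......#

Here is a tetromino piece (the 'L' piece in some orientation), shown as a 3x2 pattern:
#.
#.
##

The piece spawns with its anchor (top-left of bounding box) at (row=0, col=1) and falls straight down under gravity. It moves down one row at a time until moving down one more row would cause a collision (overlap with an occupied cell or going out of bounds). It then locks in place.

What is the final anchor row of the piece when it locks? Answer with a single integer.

Answer: 3

Derivation:
Spawn at (row=0, col=1). Try each row:
  row 0: fits
  row 1: fits
  row 2: fits
  row 3: fits
  row 4: blocked -> lock at row 3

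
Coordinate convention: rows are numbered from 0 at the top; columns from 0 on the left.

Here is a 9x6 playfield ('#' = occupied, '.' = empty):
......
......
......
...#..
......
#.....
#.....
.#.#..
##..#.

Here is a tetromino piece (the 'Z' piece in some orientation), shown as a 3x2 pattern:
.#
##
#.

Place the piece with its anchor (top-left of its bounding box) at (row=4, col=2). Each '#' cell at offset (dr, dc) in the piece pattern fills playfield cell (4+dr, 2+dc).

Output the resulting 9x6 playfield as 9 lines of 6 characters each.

Fill (4+0,2+1) = (4,3)
Fill (4+1,2+0) = (5,2)
Fill (4+1,2+1) = (5,3)
Fill (4+2,2+0) = (6,2)

Answer: ......
......
......
...#..
...#..
#.##..
#.#...
.#.#..
##..#.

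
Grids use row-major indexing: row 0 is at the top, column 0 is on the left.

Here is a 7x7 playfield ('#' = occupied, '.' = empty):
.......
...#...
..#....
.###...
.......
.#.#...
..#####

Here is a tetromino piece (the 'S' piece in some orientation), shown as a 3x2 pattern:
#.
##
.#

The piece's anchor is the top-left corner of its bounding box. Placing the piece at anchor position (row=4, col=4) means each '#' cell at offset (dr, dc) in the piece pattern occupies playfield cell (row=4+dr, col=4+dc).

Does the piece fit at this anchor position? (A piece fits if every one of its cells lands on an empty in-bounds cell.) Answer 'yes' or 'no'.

Check each piece cell at anchor (4, 4):
  offset (0,0) -> (4,4): empty -> OK
  offset (1,0) -> (5,4): empty -> OK
  offset (1,1) -> (5,5): empty -> OK
  offset (2,1) -> (6,5): occupied ('#') -> FAIL
All cells valid: no

Answer: no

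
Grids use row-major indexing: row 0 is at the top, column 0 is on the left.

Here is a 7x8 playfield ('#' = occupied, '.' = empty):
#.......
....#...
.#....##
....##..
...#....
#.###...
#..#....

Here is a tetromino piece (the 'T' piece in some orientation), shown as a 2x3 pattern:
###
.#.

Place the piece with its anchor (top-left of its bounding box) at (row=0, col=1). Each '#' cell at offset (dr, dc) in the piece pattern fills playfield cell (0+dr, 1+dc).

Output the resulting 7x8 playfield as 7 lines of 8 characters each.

Fill (0+0,1+0) = (0,1)
Fill (0+0,1+1) = (0,2)
Fill (0+0,1+2) = (0,3)
Fill (0+1,1+1) = (1,2)

Answer: ####....
..#.#...
.#....##
....##..
...#....
#.###...
#..#....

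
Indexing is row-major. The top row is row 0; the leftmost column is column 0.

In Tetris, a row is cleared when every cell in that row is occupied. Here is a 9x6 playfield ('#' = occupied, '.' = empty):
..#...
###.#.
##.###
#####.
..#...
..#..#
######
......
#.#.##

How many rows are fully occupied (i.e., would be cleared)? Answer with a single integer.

Answer: 1

Derivation:
Check each row:
  row 0: 5 empty cells -> not full
  row 1: 2 empty cells -> not full
  row 2: 1 empty cell -> not full
  row 3: 1 empty cell -> not full
  row 4: 5 empty cells -> not full
  row 5: 4 empty cells -> not full
  row 6: 0 empty cells -> FULL (clear)
  row 7: 6 empty cells -> not full
  row 8: 2 empty cells -> not full
Total rows cleared: 1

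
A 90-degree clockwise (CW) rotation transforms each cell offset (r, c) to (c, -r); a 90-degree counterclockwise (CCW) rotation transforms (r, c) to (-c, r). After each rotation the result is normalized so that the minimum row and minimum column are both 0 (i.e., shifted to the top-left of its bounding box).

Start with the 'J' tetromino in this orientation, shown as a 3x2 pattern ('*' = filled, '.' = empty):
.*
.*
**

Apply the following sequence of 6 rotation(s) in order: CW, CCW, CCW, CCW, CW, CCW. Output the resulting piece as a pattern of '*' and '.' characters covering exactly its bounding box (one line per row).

Answer: **
*.
*.

Derivation:
Start:
.*
.*
**
After rotation 1 (CW):
*..
***
After rotation 2 (CCW):
.*
.*
**
After rotation 3 (CCW):
***
..*
After rotation 4 (CCW):
**
*.
*.
After rotation 5 (CW):
***
..*
After rotation 6 (CCW):
**
*.
*.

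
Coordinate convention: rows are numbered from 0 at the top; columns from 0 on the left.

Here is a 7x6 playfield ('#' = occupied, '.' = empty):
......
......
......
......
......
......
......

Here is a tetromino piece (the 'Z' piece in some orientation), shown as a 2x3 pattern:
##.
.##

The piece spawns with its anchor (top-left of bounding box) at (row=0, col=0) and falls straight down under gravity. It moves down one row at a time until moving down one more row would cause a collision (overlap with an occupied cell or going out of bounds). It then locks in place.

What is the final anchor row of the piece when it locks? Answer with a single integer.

Answer: 5

Derivation:
Spawn at (row=0, col=0). Try each row:
  row 0: fits
  row 1: fits
  row 2: fits
  row 3: fits
  row 4: fits
  row 5: fits
  row 6: blocked -> lock at row 5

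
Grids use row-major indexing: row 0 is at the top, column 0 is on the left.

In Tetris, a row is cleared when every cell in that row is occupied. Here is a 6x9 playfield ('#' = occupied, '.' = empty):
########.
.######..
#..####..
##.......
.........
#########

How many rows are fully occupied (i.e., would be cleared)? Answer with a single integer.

Answer: 1

Derivation:
Check each row:
  row 0: 1 empty cell -> not full
  row 1: 3 empty cells -> not full
  row 2: 4 empty cells -> not full
  row 3: 7 empty cells -> not full
  row 4: 9 empty cells -> not full
  row 5: 0 empty cells -> FULL (clear)
Total rows cleared: 1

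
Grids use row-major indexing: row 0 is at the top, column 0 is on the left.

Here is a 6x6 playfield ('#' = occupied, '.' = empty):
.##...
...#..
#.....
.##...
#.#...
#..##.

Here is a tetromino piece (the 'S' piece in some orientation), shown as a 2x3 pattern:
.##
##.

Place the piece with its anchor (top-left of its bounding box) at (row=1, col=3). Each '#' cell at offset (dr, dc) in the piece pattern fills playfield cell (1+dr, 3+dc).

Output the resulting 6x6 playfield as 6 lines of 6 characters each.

Answer: .##...
...###
#..##.
.##...
#.#...
#..##.

Derivation:
Fill (1+0,3+1) = (1,4)
Fill (1+0,3+2) = (1,5)
Fill (1+1,3+0) = (2,3)
Fill (1+1,3+1) = (2,4)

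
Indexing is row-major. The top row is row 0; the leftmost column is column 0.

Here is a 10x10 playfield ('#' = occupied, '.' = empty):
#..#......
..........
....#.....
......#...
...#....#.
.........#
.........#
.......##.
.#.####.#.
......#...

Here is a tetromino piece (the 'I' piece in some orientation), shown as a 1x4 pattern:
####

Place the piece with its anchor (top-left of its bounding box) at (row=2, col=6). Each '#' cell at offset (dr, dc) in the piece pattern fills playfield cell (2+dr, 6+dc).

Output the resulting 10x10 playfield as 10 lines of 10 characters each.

Fill (2+0,6+0) = (2,6)
Fill (2+0,6+1) = (2,7)
Fill (2+0,6+2) = (2,8)
Fill (2+0,6+3) = (2,9)

Answer: #..#......
..........
....#.####
......#...
...#....#.
.........#
.........#
.......##.
.#.####.#.
......#...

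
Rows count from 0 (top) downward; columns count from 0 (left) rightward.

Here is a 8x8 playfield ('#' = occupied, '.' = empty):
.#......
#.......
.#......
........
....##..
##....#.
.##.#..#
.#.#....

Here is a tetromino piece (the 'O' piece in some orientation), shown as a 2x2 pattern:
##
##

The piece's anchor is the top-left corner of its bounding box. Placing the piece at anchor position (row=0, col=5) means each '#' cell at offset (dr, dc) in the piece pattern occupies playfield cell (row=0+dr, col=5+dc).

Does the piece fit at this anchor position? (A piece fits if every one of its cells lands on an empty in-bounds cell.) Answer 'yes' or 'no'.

Check each piece cell at anchor (0, 5):
  offset (0,0) -> (0,5): empty -> OK
  offset (0,1) -> (0,6): empty -> OK
  offset (1,0) -> (1,5): empty -> OK
  offset (1,1) -> (1,6): empty -> OK
All cells valid: yes

Answer: yes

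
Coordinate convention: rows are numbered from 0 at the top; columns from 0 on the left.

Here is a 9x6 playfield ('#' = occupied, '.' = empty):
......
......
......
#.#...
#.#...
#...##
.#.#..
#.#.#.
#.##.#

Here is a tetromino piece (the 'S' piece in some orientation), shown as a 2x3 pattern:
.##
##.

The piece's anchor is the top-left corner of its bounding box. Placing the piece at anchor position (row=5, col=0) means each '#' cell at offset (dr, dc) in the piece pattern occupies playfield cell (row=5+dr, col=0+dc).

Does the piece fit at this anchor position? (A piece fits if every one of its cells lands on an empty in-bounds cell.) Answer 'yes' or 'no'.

Check each piece cell at anchor (5, 0):
  offset (0,1) -> (5,1): empty -> OK
  offset (0,2) -> (5,2): empty -> OK
  offset (1,0) -> (6,0): empty -> OK
  offset (1,1) -> (6,1): occupied ('#') -> FAIL
All cells valid: no

Answer: no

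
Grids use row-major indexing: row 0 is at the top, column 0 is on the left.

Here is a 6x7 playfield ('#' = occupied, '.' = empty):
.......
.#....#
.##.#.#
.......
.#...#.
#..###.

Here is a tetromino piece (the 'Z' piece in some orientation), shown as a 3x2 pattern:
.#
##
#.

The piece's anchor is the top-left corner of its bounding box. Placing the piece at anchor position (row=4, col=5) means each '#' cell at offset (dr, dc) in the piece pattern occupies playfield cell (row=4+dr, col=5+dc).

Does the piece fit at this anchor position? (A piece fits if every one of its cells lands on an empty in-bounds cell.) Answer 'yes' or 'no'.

Answer: no

Derivation:
Check each piece cell at anchor (4, 5):
  offset (0,1) -> (4,6): empty -> OK
  offset (1,0) -> (5,5): occupied ('#') -> FAIL
  offset (1,1) -> (5,6): empty -> OK
  offset (2,0) -> (6,5): out of bounds -> FAIL
All cells valid: no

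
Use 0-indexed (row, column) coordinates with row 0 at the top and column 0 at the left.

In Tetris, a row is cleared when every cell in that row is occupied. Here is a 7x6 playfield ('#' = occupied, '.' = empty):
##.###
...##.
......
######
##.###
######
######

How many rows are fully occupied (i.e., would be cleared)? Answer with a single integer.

Check each row:
  row 0: 1 empty cell -> not full
  row 1: 4 empty cells -> not full
  row 2: 6 empty cells -> not full
  row 3: 0 empty cells -> FULL (clear)
  row 4: 1 empty cell -> not full
  row 5: 0 empty cells -> FULL (clear)
  row 6: 0 empty cells -> FULL (clear)
Total rows cleared: 3

Answer: 3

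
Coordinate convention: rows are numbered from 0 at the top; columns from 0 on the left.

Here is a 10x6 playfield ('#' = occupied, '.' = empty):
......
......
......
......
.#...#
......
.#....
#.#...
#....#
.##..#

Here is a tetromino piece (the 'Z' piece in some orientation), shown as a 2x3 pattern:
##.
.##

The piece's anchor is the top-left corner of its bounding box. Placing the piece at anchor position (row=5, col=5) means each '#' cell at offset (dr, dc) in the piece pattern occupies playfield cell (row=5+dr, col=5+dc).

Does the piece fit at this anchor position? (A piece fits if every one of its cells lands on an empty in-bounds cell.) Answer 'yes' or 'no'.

Answer: no

Derivation:
Check each piece cell at anchor (5, 5):
  offset (0,0) -> (5,5): empty -> OK
  offset (0,1) -> (5,6): out of bounds -> FAIL
  offset (1,1) -> (6,6): out of bounds -> FAIL
  offset (1,2) -> (6,7): out of bounds -> FAIL
All cells valid: no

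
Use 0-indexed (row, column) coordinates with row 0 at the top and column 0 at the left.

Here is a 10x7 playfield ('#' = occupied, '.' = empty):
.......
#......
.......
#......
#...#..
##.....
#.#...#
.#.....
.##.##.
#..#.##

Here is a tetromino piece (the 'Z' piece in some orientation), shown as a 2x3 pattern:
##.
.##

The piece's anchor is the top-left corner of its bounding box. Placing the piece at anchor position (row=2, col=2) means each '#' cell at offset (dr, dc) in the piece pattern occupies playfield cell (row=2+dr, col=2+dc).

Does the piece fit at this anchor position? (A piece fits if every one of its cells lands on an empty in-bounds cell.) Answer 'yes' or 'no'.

Check each piece cell at anchor (2, 2):
  offset (0,0) -> (2,2): empty -> OK
  offset (0,1) -> (2,3): empty -> OK
  offset (1,1) -> (3,3): empty -> OK
  offset (1,2) -> (3,4): empty -> OK
All cells valid: yes

Answer: yes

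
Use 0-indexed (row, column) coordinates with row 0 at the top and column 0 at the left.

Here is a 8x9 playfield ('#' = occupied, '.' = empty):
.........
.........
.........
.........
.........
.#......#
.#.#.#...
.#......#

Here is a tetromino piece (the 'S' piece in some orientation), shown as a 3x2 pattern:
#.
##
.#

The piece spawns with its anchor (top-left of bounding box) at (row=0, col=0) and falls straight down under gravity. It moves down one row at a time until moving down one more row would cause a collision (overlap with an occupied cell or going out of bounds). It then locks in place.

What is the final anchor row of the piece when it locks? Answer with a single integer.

Spawn at (row=0, col=0). Try each row:
  row 0: fits
  row 1: fits
  row 2: fits
  row 3: blocked -> lock at row 2

Answer: 2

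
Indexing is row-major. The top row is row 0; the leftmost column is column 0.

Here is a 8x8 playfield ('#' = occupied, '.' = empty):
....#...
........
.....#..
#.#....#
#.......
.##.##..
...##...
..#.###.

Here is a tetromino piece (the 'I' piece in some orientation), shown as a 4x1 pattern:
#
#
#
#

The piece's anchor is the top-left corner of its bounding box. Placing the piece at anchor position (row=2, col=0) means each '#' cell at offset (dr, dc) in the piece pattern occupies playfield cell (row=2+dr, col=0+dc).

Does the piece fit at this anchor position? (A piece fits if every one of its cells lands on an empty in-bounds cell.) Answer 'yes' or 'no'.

Check each piece cell at anchor (2, 0):
  offset (0,0) -> (2,0): empty -> OK
  offset (1,0) -> (3,0): occupied ('#') -> FAIL
  offset (2,0) -> (4,0): occupied ('#') -> FAIL
  offset (3,0) -> (5,0): empty -> OK
All cells valid: no

Answer: no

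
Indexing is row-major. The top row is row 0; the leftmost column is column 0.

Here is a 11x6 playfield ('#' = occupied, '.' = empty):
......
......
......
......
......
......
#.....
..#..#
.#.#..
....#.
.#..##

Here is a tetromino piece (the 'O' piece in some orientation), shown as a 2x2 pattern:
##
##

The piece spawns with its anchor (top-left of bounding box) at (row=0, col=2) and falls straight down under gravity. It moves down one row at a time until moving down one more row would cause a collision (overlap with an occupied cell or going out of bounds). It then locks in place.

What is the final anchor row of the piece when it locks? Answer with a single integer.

Answer: 5

Derivation:
Spawn at (row=0, col=2). Try each row:
  row 0: fits
  row 1: fits
  row 2: fits
  row 3: fits
  row 4: fits
  row 5: fits
  row 6: blocked -> lock at row 5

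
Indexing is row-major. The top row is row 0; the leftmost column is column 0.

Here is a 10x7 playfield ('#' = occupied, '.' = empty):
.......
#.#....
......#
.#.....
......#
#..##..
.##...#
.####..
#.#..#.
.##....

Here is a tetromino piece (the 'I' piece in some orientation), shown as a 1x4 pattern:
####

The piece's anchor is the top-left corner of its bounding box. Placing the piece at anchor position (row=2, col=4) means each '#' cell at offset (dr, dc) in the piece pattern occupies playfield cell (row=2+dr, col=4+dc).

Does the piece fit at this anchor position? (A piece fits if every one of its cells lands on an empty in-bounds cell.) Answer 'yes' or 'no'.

Answer: no

Derivation:
Check each piece cell at anchor (2, 4):
  offset (0,0) -> (2,4): empty -> OK
  offset (0,1) -> (2,5): empty -> OK
  offset (0,2) -> (2,6): occupied ('#') -> FAIL
  offset (0,3) -> (2,7): out of bounds -> FAIL
All cells valid: no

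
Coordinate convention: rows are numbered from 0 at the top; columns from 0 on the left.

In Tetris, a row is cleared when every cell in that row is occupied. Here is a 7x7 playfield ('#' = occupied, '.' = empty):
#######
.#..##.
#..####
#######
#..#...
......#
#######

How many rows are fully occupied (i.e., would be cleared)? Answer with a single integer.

Check each row:
  row 0: 0 empty cells -> FULL (clear)
  row 1: 4 empty cells -> not full
  row 2: 2 empty cells -> not full
  row 3: 0 empty cells -> FULL (clear)
  row 4: 5 empty cells -> not full
  row 5: 6 empty cells -> not full
  row 6: 0 empty cells -> FULL (clear)
Total rows cleared: 3

Answer: 3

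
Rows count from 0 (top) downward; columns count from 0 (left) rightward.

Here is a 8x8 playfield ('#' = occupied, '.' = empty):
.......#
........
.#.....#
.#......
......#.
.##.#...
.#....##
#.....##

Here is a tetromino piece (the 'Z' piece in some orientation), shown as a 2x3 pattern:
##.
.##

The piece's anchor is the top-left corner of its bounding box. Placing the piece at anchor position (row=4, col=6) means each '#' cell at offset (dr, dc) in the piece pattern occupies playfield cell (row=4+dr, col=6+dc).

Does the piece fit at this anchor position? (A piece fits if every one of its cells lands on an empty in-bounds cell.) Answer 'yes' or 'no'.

Answer: no

Derivation:
Check each piece cell at anchor (4, 6):
  offset (0,0) -> (4,6): occupied ('#') -> FAIL
  offset (0,1) -> (4,7): empty -> OK
  offset (1,1) -> (5,7): empty -> OK
  offset (1,2) -> (5,8): out of bounds -> FAIL
All cells valid: no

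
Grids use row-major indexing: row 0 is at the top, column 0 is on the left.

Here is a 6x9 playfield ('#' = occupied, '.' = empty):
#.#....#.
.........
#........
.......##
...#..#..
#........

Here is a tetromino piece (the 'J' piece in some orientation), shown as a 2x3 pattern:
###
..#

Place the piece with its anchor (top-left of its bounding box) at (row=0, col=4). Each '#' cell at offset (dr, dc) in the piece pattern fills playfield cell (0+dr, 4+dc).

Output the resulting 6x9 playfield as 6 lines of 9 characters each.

Answer: #.#.####.
......#..
#........
.......##
...#..#..
#........

Derivation:
Fill (0+0,4+0) = (0,4)
Fill (0+0,4+1) = (0,5)
Fill (0+0,4+2) = (0,6)
Fill (0+1,4+2) = (1,6)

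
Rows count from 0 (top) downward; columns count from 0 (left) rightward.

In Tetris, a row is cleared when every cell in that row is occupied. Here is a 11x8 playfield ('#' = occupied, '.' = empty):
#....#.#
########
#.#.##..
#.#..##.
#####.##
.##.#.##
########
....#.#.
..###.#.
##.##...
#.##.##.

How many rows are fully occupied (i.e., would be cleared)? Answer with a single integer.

Check each row:
  row 0: 5 empty cells -> not full
  row 1: 0 empty cells -> FULL (clear)
  row 2: 4 empty cells -> not full
  row 3: 4 empty cells -> not full
  row 4: 1 empty cell -> not full
  row 5: 3 empty cells -> not full
  row 6: 0 empty cells -> FULL (clear)
  row 7: 6 empty cells -> not full
  row 8: 4 empty cells -> not full
  row 9: 4 empty cells -> not full
  row 10: 3 empty cells -> not full
Total rows cleared: 2

Answer: 2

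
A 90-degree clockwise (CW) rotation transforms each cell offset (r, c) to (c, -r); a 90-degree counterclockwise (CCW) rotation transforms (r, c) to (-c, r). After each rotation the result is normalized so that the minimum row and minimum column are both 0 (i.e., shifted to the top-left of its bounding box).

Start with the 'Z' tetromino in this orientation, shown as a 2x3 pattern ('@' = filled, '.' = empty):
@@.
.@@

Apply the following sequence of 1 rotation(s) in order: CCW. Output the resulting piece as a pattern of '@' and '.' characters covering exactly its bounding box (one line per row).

Start:
@@.
.@@
After rotation 1 (CCW):
.@
@@
@.

Answer: .@
@@
@.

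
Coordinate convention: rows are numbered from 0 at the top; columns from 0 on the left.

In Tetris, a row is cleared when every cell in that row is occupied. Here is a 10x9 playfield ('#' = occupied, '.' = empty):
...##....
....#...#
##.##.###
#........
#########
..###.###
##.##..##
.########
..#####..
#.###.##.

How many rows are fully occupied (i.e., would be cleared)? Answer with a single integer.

Check each row:
  row 0: 7 empty cells -> not full
  row 1: 7 empty cells -> not full
  row 2: 2 empty cells -> not full
  row 3: 8 empty cells -> not full
  row 4: 0 empty cells -> FULL (clear)
  row 5: 3 empty cells -> not full
  row 6: 3 empty cells -> not full
  row 7: 1 empty cell -> not full
  row 8: 4 empty cells -> not full
  row 9: 3 empty cells -> not full
Total rows cleared: 1

Answer: 1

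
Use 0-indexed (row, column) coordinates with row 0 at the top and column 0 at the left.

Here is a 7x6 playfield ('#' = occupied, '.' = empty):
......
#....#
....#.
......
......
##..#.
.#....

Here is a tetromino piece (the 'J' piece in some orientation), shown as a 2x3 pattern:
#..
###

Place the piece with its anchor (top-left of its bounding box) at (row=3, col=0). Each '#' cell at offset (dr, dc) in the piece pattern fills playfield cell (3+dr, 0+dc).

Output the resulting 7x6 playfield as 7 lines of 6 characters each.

Answer: ......
#....#
....#.
#.....
###...
##..#.
.#....

Derivation:
Fill (3+0,0+0) = (3,0)
Fill (3+1,0+0) = (4,0)
Fill (3+1,0+1) = (4,1)
Fill (3+1,0+2) = (4,2)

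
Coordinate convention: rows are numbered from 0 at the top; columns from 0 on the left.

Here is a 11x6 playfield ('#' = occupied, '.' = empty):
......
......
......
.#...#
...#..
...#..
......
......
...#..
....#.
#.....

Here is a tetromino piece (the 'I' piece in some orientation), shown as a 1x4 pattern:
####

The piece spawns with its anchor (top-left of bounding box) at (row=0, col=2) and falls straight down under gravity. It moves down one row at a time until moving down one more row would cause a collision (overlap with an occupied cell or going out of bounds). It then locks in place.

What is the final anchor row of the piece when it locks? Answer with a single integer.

Answer: 2

Derivation:
Spawn at (row=0, col=2). Try each row:
  row 0: fits
  row 1: fits
  row 2: fits
  row 3: blocked -> lock at row 2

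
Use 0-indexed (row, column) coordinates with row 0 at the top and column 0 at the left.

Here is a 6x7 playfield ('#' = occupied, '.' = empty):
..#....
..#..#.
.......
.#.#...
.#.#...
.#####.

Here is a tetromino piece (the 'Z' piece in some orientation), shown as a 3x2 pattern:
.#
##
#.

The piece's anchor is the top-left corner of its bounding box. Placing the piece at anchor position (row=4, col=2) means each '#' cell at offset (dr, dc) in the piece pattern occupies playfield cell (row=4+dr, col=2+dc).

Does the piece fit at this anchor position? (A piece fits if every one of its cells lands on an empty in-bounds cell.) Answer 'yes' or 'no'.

Check each piece cell at anchor (4, 2):
  offset (0,1) -> (4,3): occupied ('#') -> FAIL
  offset (1,0) -> (5,2): occupied ('#') -> FAIL
  offset (1,1) -> (5,3): occupied ('#') -> FAIL
  offset (2,0) -> (6,2): out of bounds -> FAIL
All cells valid: no

Answer: no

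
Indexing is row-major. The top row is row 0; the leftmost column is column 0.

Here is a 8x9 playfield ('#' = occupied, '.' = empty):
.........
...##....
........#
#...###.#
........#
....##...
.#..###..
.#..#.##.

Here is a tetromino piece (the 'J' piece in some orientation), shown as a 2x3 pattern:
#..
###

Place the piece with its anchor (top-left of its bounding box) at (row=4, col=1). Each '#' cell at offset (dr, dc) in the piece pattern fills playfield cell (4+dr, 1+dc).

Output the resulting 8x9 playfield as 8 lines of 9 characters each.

Answer: .........
...##....
........#
#...###.#
.#......#
.#####...
.#..###..
.#..#.##.

Derivation:
Fill (4+0,1+0) = (4,1)
Fill (4+1,1+0) = (5,1)
Fill (4+1,1+1) = (5,2)
Fill (4+1,1+2) = (5,3)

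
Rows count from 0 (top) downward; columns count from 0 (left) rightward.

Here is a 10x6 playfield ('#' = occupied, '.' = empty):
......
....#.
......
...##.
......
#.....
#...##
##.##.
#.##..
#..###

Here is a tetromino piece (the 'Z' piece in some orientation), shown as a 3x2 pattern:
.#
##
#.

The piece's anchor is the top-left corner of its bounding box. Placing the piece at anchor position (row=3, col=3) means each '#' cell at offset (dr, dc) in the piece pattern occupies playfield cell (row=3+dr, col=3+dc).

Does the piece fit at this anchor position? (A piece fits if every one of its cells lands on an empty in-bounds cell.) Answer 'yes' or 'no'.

Check each piece cell at anchor (3, 3):
  offset (0,1) -> (3,4): occupied ('#') -> FAIL
  offset (1,0) -> (4,3): empty -> OK
  offset (1,1) -> (4,4): empty -> OK
  offset (2,0) -> (5,3): empty -> OK
All cells valid: no

Answer: no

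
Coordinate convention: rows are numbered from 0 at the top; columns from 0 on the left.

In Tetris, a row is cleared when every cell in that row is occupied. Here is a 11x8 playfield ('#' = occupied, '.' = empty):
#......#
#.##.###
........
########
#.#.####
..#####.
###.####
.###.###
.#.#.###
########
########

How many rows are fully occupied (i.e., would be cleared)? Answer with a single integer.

Check each row:
  row 0: 6 empty cells -> not full
  row 1: 2 empty cells -> not full
  row 2: 8 empty cells -> not full
  row 3: 0 empty cells -> FULL (clear)
  row 4: 2 empty cells -> not full
  row 5: 3 empty cells -> not full
  row 6: 1 empty cell -> not full
  row 7: 2 empty cells -> not full
  row 8: 3 empty cells -> not full
  row 9: 0 empty cells -> FULL (clear)
  row 10: 0 empty cells -> FULL (clear)
Total rows cleared: 3

Answer: 3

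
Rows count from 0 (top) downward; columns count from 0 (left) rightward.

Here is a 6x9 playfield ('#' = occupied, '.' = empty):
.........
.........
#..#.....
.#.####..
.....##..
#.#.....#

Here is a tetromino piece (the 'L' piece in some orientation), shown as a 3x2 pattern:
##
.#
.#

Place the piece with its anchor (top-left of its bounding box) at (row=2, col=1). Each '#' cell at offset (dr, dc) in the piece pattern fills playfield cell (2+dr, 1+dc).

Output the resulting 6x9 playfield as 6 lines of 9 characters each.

Fill (2+0,1+0) = (2,1)
Fill (2+0,1+1) = (2,2)
Fill (2+1,1+1) = (3,2)
Fill (2+2,1+1) = (4,2)

Answer: .........
.........
####.....
.######..
..#..##..
#.#.....#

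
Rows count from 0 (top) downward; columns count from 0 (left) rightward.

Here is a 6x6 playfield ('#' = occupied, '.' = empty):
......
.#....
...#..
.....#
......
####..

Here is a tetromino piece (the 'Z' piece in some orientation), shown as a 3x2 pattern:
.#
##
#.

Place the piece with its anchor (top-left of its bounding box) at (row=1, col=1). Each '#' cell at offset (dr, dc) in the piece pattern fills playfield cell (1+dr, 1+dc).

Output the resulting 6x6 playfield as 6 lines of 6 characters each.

Fill (1+0,1+1) = (1,2)
Fill (1+1,1+0) = (2,1)
Fill (1+1,1+1) = (2,2)
Fill (1+2,1+0) = (3,1)

Answer: ......
.##...
.###..
.#...#
......
####..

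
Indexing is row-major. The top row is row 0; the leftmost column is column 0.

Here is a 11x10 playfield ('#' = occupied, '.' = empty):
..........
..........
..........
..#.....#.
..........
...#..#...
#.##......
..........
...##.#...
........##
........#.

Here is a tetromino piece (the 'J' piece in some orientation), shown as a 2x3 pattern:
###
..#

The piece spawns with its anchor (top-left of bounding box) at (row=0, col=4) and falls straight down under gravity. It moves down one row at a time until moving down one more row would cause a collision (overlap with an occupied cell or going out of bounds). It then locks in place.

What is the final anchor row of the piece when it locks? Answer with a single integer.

Answer: 3

Derivation:
Spawn at (row=0, col=4). Try each row:
  row 0: fits
  row 1: fits
  row 2: fits
  row 3: fits
  row 4: blocked -> lock at row 3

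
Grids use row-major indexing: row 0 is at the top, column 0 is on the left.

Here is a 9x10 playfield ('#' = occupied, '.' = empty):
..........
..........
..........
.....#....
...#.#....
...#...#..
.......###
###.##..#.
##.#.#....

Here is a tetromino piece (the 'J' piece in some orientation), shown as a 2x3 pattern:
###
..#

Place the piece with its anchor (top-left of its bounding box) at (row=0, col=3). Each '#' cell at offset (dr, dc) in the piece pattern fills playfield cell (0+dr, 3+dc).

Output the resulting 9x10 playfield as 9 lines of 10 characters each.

Answer: ...###....
.....#....
..........
.....#....
...#.#....
...#...#..
.......###
###.##..#.
##.#.#....

Derivation:
Fill (0+0,3+0) = (0,3)
Fill (0+0,3+1) = (0,4)
Fill (0+0,3+2) = (0,5)
Fill (0+1,3+2) = (1,5)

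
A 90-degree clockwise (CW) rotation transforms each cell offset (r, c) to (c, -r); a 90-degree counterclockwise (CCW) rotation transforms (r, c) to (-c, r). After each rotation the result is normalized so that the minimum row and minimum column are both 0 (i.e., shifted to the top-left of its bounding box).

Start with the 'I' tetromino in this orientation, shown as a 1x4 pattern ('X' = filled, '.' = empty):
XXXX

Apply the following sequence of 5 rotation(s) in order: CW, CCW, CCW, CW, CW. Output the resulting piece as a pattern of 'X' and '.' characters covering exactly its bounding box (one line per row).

Start:
XXXX
After rotation 1 (CW):
X
X
X
X
After rotation 2 (CCW):
XXXX
After rotation 3 (CCW):
X
X
X
X
After rotation 4 (CW):
XXXX
After rotation 5 (CW):
X
X
X
X

Answer: X
X
X
X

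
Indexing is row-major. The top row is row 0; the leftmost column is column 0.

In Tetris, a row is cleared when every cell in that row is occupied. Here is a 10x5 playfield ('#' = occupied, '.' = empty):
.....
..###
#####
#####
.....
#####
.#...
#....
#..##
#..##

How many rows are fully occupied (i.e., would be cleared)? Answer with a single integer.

Answer: 3

Derivation:
Check each row:
  row 0: 5 empty cells -> not full
  row 1: 2 empty cells -> not full
  row 2: 0 empty cells -> FULL (clear)
  row 3: 0 empty cells -> FULL (clear)
  row 4: 5 empty cells -> not full
  row 5: 0 empty cells -> FULL (clear)
  row 6: 4 empty cells -> not full
  row 7: 4 empty cells -> not full
  row 8: 2 empty cells -> not full
  row 9: 2 empty cells -> not full
Total rows cleared: 3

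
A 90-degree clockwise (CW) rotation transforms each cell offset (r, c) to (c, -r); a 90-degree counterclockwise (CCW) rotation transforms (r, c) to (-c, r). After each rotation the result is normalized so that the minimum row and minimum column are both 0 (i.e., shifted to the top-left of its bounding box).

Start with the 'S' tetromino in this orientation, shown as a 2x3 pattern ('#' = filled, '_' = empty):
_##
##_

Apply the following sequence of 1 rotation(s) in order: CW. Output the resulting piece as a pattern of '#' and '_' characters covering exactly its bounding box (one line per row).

Start:
_##
##_
After rotation 1 (CW):
#_
##
_#

Answer: #_
##
_#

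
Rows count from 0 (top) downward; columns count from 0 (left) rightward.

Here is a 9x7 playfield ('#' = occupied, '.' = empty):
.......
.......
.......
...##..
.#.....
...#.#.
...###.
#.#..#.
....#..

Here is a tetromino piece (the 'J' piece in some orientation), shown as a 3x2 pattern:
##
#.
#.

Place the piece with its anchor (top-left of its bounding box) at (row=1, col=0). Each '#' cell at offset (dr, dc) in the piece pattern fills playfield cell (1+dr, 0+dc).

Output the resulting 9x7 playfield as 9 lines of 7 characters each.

Answer: .......
##.....
#......
#..##..
.#.....
...#.#.
...###.
#.#..#.
....#..

Derivation:
Fill (1+0,0+0) = (1,0)
Fill (1+0,0+1) = (1,1)
Fill (1+1,0+0) = (2,0)
Fill (1+2,0+0) = (3,0)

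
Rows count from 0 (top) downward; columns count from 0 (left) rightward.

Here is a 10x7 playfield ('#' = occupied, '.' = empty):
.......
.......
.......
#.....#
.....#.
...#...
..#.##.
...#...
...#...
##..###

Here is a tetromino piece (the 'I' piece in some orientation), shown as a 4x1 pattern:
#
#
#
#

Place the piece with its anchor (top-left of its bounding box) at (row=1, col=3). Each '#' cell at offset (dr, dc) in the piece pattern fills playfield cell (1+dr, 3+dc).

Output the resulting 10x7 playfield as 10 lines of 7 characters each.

Answer: .......
...#...
...#...
#..#..#
...#.#.
...#...
..#.##.
...#...
...#...
##..###

Derivation:
Fill (1+0,3+0) = (1,3)
Fill (1+1,3+0) = (2,3)
Fill (1+2,3+0) = (3,3)
Fill (1+3,3+0) = (4,3)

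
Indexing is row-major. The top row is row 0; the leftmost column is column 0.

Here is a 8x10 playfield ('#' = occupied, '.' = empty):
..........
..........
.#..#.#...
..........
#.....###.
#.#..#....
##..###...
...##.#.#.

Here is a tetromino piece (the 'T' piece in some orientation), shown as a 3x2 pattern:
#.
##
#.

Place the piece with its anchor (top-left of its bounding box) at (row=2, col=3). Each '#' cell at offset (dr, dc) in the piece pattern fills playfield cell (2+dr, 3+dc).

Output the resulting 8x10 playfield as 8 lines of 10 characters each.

Answer: ..........
..........
.#.##.#...
...##.....
#..#..###.
#.#..#....
##..###...
...##.#.#.

Derivation:
Fill (2+0,3+0) = (2,3)
Fill (2+1,3+0) = (3,3)
Fill (2+1,3+1) = (3,4)
Fill (2+2,3+0) = (4,3)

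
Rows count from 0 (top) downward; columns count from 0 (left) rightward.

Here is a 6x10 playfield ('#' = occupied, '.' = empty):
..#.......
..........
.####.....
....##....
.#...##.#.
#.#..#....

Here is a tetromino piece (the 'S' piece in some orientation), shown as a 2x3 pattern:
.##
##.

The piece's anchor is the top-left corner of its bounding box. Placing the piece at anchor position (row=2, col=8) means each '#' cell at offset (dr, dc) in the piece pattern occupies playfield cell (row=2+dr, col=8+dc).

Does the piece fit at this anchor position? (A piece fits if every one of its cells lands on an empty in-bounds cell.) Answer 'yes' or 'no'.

Check each piece cell at anchor (2, 8):
  offset (0,1) -> (2,9): empty -> OK
  offset (0,2) -> (2,10): out of bounds -> FAIL
  offset (1,0) -> (3,8): empty -> OK
  offset (1,1) -> (3,9): empty -> OK
All cells valid: no

Answer: no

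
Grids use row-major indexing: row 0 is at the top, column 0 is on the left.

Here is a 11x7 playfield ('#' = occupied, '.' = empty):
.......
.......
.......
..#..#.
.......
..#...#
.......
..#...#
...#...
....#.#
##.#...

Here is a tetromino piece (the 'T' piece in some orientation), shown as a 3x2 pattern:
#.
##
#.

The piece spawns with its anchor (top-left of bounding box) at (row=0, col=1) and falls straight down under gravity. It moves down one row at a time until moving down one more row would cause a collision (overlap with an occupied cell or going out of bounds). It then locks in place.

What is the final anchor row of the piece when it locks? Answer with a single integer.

Answer: 1

Derivation:
Spawn at (row=0, col=1). Try each row:
  row 0: fits
  row 1: fits
  row 2: blocked -> lock at row 1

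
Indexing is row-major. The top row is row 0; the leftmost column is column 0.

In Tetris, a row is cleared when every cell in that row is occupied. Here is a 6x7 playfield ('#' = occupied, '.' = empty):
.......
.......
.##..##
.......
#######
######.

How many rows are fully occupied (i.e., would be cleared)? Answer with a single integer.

Check each row:
  row 0: 7 empty cells -> not full
  row 1: 7 empty cells -> not full
  row 2: 3 empty cells -> not full
  row 3: 7 empty cells -> not full
  row 4: 0 empty cells -> FULL (clear)
  row 5: 1 empty cell -> not full
Total rows cleared: 1

Answer: 1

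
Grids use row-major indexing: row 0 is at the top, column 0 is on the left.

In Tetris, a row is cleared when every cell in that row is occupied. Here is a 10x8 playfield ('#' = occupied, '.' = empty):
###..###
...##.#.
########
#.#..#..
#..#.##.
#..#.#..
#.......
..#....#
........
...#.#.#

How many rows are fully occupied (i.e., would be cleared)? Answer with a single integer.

Check each row:
  row 0: 2 empty cells -> not full
  row 1: 5 empty cells -> not full
  row 2: 0 empty cells -> FULL (clear)
  row 3: 5 empty cells -> not full
  row 4: 4 empty cells -> not full
  row 5: 5 empty cells -> not full
  row 6: 7 empty cells -> not full
  row 7: 6 empty cells -> not full
  row 8: 8 empty cells -> not full
  row 9: 5 empty cells -> not full
Total rows cleared: 1

Answer: 1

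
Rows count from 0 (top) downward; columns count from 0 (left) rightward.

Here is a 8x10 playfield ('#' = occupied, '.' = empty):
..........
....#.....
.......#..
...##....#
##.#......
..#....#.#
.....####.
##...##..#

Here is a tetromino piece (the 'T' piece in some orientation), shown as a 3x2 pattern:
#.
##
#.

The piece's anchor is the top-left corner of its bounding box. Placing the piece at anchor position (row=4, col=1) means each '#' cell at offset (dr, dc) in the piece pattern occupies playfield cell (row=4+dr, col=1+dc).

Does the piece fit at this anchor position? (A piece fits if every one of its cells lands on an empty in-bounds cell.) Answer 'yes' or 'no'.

Answer: no

Derivation:
Check each piece cell at anchor (4, 1):
  offset (0,0) -> (4,1): occupied ('#') -> FAIL
  offset (1,0) -> (5,1): empty -> OK
  offset (1,1) -> (5,2): occupied ('#') -> FAIL
  offset (2,0) -> (6,1): empty -> OK
All cells valid: no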